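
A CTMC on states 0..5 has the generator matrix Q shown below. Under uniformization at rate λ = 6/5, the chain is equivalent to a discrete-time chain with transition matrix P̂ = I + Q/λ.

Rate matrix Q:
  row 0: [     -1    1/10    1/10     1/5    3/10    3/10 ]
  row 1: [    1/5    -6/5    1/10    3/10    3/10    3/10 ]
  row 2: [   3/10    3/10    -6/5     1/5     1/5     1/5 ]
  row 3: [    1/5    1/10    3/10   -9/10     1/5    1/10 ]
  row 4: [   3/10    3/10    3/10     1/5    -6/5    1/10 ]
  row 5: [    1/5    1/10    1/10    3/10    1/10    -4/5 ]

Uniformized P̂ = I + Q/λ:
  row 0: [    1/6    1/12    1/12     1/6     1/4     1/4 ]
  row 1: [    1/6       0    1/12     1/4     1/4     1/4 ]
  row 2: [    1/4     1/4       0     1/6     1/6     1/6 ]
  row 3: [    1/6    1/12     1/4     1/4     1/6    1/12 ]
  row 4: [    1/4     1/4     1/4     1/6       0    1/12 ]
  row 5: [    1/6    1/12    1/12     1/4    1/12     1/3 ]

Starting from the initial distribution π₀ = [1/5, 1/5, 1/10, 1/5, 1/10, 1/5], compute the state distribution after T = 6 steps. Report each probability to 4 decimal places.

π = [0.1903, 0.1206, 0.1326, 0.2105, 0.1511, 0.1949]

t=0: π = [0.2000, 0.2000, 0.1000, 0.2000, 0.1000, 0.2000]
t=1: π = [0.1833, 0.1000, 0.1250, 0.2167, 0.1667, 0.2083]
t=2: π = [0.1910, 0.1236, 0.1368, 0.2104, 0.1451, 0.1931]
t=3: π = [0.1902, 0.1200, 0.1312, 0.2106, 0.1526, 0.1954]
t=4: π = [0.1903, 0.1206, 0.1329, 0.2105, 0.1508, 0.1948]
t=5: π = [0.1903, 0.1206, 0.1325, 0.2105, 0.1512, 0.1949]
t=6: π = [0.1903, 0.1206, 0.1326, 0.2105, 0.1511, 0.1949]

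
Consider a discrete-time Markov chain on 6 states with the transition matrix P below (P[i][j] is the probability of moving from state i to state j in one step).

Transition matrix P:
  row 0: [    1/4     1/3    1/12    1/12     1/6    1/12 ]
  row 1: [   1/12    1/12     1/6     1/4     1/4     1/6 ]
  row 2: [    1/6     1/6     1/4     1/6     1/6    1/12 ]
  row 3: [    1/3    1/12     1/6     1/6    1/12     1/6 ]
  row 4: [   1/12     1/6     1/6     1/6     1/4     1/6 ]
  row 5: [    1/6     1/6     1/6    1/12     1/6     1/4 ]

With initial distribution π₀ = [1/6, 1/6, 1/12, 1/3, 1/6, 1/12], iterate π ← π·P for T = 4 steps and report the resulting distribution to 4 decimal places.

t=0: π = [0.1667, 0.1667, 0.0833, 0.3333, 0.1667, 0.0833]
t=1: π = [0.2083, 0.1528, 0.1597, 0.1597, 0.1667, 0.1528]
t=2: π = [0.1840, 0.1753, 0.1626, 0.1493, 0.1800, 0.1487]
t=3: π = [0.1773, 0.1703, 0.1649, 0.1535, 0.1838, 0.1502]
t=4: π = [0.1775, 0.1692, 0.1656, 0.1536, 0.1834, 0.1507]

π = [0.1775, 0.1692, 0.1656, 0.1536, 0.1834, 0.1507]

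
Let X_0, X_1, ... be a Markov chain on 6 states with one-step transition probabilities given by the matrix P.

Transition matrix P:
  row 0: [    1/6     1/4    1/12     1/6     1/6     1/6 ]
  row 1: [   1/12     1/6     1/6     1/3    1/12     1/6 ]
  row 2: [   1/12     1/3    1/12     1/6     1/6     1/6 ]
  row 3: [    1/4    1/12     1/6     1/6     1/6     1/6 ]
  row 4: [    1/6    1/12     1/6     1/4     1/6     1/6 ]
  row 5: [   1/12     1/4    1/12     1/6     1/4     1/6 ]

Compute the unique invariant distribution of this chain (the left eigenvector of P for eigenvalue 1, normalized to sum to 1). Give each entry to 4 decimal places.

Balance equations π_j = Σ_i π_i·P[i][j]:
  π_0 = 1/6·π_0 + 1/12·π_1 + 1/12·π_2 + 1/4·π_3 + 1/6·π_4 + 1/12·π_5
  π_1 = 1/4·π_0 + 1/6·π_1 + 1/3·π_2 + 1/12·π_3 + 1/12·π_4 + 1/4·π_5
  π_2 = 1/12·π_0 + 1/6·π_1 + 1/12·π_2 + 1/6·π_3 + 1/6·π_4 + 1/12·π_5
  π_3 = 1/6·π_0 + 1/3·π_1 + 1/6·π_2 + 1/6·π_3 + 1/4·π_4 + 1/6·π_5
  π_4 = 1/6·π_0 + 1/12·π_1 + 1/6·π_2 + 1/6·π_3 + 1/6·π_4 + 1/4·π_5
  normalize: π_0 + π_1 + π_2 + π_3 + π_4 + π_5 = 1
Solving the linear system gives exactly π = [3257/22573, 24769/135438, 17597/135438, 28567/135438, 11195/67719, 1/6].

π = [0.1443, 0.1829, 0.1299, 0.2109, 0.1653, 0.1667]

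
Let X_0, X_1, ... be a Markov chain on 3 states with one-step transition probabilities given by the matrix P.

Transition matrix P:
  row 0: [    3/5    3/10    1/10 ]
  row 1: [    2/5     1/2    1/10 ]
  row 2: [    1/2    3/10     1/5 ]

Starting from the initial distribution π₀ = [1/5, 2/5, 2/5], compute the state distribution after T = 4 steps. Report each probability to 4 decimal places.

t=0: π = [0.2000, 0.4000, 0.4000]
t=1: π = [0.4800, 0.3800, 0.1400]
t=2: π = [0.5100, 0.3760, 0.1140]
t=3: π = [0.5134, 0.3752, 0.1114]
t=4: π = [0.5138, 0.3750, 0.1111]

π = [0.5138, 0.3750, 0.1111]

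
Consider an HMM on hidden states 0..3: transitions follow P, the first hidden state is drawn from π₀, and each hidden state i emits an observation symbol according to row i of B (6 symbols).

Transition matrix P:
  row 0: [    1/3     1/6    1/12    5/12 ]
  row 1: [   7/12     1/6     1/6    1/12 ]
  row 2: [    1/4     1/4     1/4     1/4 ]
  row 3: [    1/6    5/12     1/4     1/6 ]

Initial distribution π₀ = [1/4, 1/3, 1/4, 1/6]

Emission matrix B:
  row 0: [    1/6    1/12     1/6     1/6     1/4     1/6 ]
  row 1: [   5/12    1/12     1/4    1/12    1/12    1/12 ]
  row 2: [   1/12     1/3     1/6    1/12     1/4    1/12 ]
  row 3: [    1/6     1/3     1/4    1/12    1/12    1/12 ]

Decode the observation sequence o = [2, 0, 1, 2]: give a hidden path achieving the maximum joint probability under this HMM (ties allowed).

t=0: δ = [4.167e-02, 8.333e-02, 4.167e-02, 4.167e-02]  (obs o_0=2)
t=1: δ = [8.102e-03, 7.234e-03, 1.157e-03, 2.894e-03]  ψ = [1, 3, 1, 0]  (obs o_1=0)
t=2: δ = [3.516e-04, 1.125e-04, 4.019e-04, 1.125e-03]  ψ = [1, 0, 1, 0]  (obs o_2=1)
t=3: δ = [3.126e-05, 1.172e-04, 4.689e-05, 4.689e-05]  ψ = [3, 3, 3, 3]  (obs o_3=2)
backtrack: best end state = 1; path = [1, 0, 3, 1]

path = [1, 0, 3, 1]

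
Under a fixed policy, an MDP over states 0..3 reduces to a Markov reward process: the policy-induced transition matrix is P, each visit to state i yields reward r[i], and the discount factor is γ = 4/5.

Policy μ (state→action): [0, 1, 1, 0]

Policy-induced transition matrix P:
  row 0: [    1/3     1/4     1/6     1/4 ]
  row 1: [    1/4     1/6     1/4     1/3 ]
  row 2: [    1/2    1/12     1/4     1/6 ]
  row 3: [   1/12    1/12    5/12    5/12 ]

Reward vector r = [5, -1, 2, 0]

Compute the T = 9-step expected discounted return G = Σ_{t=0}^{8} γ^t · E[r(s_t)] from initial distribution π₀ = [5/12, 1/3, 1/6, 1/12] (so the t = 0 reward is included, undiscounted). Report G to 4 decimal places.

t=0: π = [0.4167, 0.3333, 0.1667, 0.0833], E[r] = 2.0833, γ^t·E[r] = 2.083333, running G = 2.083333
t=1: π = [0.3125, 0.1806, 0.2292, 0.2778], E[r] = 1.8403, γ^t·E[r] = 1.472222, running G = 3.555556
t=2: π = [0.2870, 0.1505, 0.2703, 0.2922], E[r] = 1.8252, γ^t·E[r] = 1.168148, running G = 4.723704
t=3: π = [0.2928, 0.1437, 0.2748, 0.2887], E[r] = 1.8697, γ^t·E[r] = 0.957309, running G = 5.681012
t=4: π = [0.2950, 0.1441, 0.2737, 0.2872], E[r] = 1.8782, γ^t·E[r] = 0.769315, running G = 6.450328
t=5: π = [0.2951, 0.1445, 0.2733, 0.2871], E[r] = 1.8778, γ^t·E[r] = 0.615315, running G = 7.065643
t=6: π = [0.2951, 0.1446, 0.2732, 0.2871], E[r] = 1.8773, γ^t·E[r] = 0.492121, running G = 7.557764
t=7: π = [0.2950, 0.1446, 0.2733, 0.2871], E[r] = 1.8772, γ^t·E[r] = 0.393680, running G = 7.951445
t=8: π = [0.2950, 0.1446, 0.2733, 0.2871], E[r] = 1.8772, γ^t·E[r] = 0.314946, running G = 8.266390

G = 8.2664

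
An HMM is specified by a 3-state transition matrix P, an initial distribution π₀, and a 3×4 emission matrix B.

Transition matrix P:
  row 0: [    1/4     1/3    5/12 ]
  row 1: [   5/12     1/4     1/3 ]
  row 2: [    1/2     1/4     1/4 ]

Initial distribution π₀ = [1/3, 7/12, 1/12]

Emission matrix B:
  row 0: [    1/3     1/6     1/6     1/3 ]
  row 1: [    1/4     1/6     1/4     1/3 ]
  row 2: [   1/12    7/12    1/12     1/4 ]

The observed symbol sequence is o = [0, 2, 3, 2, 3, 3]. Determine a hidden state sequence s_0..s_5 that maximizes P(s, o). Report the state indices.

t=0: δ = [1.111e-01, 1.458e-01, 6.944e-03]  (obs o_0=0)
t=1: δ = [1.013e-02, 9.259e-03, 4.051e-03]  ψ = [1, 0, 1]  (obs o_1=2)
t=2: δ = [1.286e-03, 1.125e-03, 1.055e-03]  ψ = [1, 0, 0]  (obs o_2=3)
t=3: δ = [8.791e-05, 1.072e-04, 4.465e-05]  ψ = [2, 0, 0]  (obs o_3=2)
t=4: δ = [1.488e-05, 9.768e-06, 9.157e-06]  ψ = [1, 0, 0]  (obs o_4=3)
t=5: δ = [1.526e-06, 1.654e-06, 1.550e-06]  ψ = [2, 0, 0]  (obs o_5=3)
backtrack: best end state = 1; path = [0, 1, 0, 1, 0, 1]

path = [0, 1, 0, 1, 0, 1]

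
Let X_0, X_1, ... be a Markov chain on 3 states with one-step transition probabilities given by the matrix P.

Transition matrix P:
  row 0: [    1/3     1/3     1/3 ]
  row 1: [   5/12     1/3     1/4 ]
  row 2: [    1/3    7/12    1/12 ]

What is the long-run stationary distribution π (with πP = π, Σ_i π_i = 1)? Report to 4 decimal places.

π = [0.3661, 0.3934, 0.2404]

Balance equations π_j = Σ_i π_i·P[i][j]:
  π_0 = 1/3·π_0 + 5/12·π_1 + 1/3·π_2
  π_1 = 1/3·π_0 + 1/3·π_1 + 7/12·π_2
  normalize: π_0 + π_1 + π_2 = 1
Solving the linear system gives exactly π = [67/183, 24/61, 44/183].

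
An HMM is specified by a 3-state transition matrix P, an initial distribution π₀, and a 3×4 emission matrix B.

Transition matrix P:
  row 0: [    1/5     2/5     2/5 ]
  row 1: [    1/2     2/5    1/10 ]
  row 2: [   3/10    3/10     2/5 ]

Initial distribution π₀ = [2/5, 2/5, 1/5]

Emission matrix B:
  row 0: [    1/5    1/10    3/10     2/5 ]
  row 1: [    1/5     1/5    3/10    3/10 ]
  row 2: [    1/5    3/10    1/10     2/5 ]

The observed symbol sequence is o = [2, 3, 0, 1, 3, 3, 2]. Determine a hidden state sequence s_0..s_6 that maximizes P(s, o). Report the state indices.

path = [1, 0, 1, 1, 0, 1, 0]

t=0: δ = [1.200e-01, 1.200e-01, 2.000e-02]  (obs o_0=2)
t=1: δ = [2.400e-02, 1.440e-02, 1.920e-02]  ψ = [1, 0, 0]  (obs o_1=3)
t=2: δ = [1.440e-03, 1.920e-03, 1.920e-03]  ψ = [1, 0, 0]  (obs o_2=0)
t=3: δ = [9.600e-05, 1.536e-04, 2.304e-04]  ψ = [1, 1, 2]  (obs o_3=1)
t=4: δ = [3.072e-05, 2.074e-05, 3.686e-05]  ψ = [1, 2, 2]  (obs o_4=3)
t=5: δ = [4.424e-06, 3.686e-06, 5.898e-06]  ψ = [2, 0, 2]  (obs o_5=3)
t=6: δ = [5.530e-07, 5.308e-07, 2.359e-07]  ψ = [1, 0, 2]  (obs o_6=2)
backtrack: best end state = 0; path = [1, 0, 1, 1, 0, 1, 0]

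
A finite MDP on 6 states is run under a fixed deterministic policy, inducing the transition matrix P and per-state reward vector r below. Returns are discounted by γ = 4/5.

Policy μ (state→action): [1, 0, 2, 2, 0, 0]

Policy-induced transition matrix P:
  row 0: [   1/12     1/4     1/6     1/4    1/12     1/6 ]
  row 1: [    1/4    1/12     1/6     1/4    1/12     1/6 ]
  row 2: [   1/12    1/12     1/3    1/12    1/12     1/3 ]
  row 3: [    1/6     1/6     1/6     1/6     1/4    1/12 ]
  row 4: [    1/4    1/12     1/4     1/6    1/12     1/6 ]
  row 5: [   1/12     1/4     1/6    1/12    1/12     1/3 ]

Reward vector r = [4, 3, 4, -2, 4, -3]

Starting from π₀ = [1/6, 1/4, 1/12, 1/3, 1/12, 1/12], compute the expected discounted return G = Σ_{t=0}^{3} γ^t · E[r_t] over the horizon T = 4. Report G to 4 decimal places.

t=0: π = [0.1667, 0.2500, 0.0833, 0.3333, 0.0833, 0.0833], E[r] = 1.1667, γ^t·E[r] = 1.166667, running G = 1.166667
t=1: π = [0.1667, 0.1528, 0.1875, 0.1875, 0.1389, 0.1667], E[r] = 1.5556, γ^t·E[r] = 1.244444, running G = 2.411111
t=2: π = [0.1476, 0.1545, 0.2095, 0.1638, 0.1146, 0.2101], E[r] = 1.3924, γ^t·E[r] = 0.891111, running G = 3.302222
t=3: π = [0.1418, 0.1566, 0.2111, 0.1569, 0.1106, 0.2229], E[r] = 1.3415, γ^t·E[r] = 0.686864, running G = 3.989086

G = 3.9891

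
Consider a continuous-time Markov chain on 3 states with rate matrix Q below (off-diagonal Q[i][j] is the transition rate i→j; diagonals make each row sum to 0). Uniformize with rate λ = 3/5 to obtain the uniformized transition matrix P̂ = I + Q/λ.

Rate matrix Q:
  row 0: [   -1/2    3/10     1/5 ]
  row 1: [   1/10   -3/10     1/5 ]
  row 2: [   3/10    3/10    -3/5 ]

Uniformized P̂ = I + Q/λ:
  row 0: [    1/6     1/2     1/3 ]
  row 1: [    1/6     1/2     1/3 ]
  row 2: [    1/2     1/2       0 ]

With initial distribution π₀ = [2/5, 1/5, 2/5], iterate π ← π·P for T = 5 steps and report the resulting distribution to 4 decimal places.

t=0: π = [0.4000, 0.2000, 0.4000]
t=1: π = [0.3000, 0.5000, 0.2000]
t=2: π = [0.2333, 0.5000, 0.2667]
t=3: π = [0.2556, 0.5000, 0.2444]
t=4: π = [0.2481, 0.5000, 0.2519]
t=5: π = [0.2506, 0.5000, 0.2494]

π = [0.2506, 0.5000, 0.2494]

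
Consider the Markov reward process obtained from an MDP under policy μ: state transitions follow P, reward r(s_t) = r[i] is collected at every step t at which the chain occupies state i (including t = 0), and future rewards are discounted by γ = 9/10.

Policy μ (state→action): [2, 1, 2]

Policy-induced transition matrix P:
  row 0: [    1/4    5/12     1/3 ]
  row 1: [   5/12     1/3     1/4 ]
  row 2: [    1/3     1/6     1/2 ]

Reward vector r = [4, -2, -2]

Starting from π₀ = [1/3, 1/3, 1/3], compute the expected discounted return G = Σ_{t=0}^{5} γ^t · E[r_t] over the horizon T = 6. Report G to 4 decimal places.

G = -0.0417

t=0: π = [0.3333, 0.3333, 0.3333], E[r] = 0.0000, γ^t·E[r] = 0.000000, running G = 0.000000
t=1: π = [0.3333, 0.3056, 0.3611], E[r] = 0.0000, γ^t·E[r] = 0.000000, running G = 0.000000
t=2: π = [0.3310, 0.3009, 0.3681], E[r] = -0.0139, γ^t·E[r] = -0.011250, running G = -0.011250
t=3: π = [0.3308, 0.2996, 0.3696], E[r] = -0.0150, γ^t·E[r] = -0.010969, running G = -0.022219
t=4: π = [0.3307, 0.2993, 0.3700], E[r] = -0.0156, γ^t·E[r] = -0.010252, running G = -0.032470
t=5: π = [0.3307, 0.2992, 0.3701], E[r] = -0.0157, γ^t·E[r] = -0.009279, running G = -0.041749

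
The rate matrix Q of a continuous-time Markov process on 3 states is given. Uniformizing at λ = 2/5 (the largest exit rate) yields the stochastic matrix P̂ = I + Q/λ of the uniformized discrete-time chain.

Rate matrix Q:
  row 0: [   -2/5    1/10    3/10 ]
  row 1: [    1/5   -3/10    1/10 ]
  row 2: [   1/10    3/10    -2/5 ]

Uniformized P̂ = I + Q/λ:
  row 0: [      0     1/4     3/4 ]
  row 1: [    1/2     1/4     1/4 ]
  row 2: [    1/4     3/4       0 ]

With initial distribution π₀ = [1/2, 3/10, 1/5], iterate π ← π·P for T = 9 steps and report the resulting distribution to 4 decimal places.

π = [0.2808, 0.4063, 0.3128]

t=0: π = [0.5000, 0.3000, 0.2000]
t=1: π = [0.2000, 0.3500, 0.4500]
t=2: π = [0.2875, 0.4750, 0.2375]
t=3: π = [0.2969, 0.3688, 0.3344]
t=4: π = [0.2680, 0.4172, 0.3148]
t=5: π = [0.2873, 0.4074, 0.3053]
t=6: π = [0.2800, 0.4026, 0.3173]
t=7: π = [0.2807, 0.4087, 0.3107]
t=8: π = [0.2820, 0.4053, 0.3127]
t=9: π = [0.2808, 0.4063, 0.3128]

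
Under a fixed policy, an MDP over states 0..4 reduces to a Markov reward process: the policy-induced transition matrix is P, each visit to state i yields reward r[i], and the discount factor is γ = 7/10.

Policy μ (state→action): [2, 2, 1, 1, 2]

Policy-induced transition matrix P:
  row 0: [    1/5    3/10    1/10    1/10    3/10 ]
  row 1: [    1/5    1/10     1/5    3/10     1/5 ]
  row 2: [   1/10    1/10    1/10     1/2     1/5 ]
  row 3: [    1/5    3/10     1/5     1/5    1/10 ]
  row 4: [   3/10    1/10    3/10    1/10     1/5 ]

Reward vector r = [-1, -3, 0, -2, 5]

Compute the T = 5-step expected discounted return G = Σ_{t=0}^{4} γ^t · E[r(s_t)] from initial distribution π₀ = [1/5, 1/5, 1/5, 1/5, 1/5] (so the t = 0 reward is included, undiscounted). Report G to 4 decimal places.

G = -0.6190

t=0: π = [0.2000, 0.2000, 0.2000, 0.2000, 0.2000], E[r] = -0.2000, γ^t·E[r] = -0.200000, running G = -0.200000
t=1: π = [0.2000, 0.1800, 0.1800, 0.2400, 0.2000], E[r] = -0.2200, γ^t·E[r] = -0.154000, running G = -0.354000
t=2: π = [0.2020, 0.1880, 0.1820, 0.2320, 0.1960], E[r] = -0.2500, γ^t·E[r] = -0.122500, running G = -0.476500
t=3: π = [0.2014, 0.1868, 0.1812, 0.2336, 0.1970], E[r] = -0.2440, γ^t·E[r] = -0.083692, running G = -0.560192
t=4: π = [0.2016, 0.1870, 0.1814, 0.2332, 0.1968], E[r] = -0.2451, γ^t·E[r] = -0.058844, running G = -0.619036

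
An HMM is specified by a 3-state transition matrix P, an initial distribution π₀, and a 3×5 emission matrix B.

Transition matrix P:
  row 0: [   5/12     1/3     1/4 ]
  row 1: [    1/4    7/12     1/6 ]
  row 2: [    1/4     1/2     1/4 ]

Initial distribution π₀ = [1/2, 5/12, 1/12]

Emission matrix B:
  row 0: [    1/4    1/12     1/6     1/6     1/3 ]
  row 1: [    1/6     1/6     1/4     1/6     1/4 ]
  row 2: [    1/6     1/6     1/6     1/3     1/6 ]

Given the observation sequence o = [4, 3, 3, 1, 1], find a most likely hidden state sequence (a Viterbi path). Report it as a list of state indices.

t=0: δ = [1.667e-01, 1.042e-01, 1.389e-02]  (obs o_0=4)
t=1: δ = [1.157e-02, 1.013e-02, 1.389e-02]  ψ = [0, 1, 0]  (obs o_1=3)
t=2: δ = [8.038e-04, 1.157e-03, 1.157e-03]  ψ = [0, 2, 2]  (obs o_2=3)
t=3: δ = [2.791e-05, 1.125e-04, 4.823e-05]  ψ = [0, 1, 2]  (obs o_3=1)
t=4: δ = [2.344e-06, 1.094e-05, 3.126e-06]  ψ = [1, 1, 1]  (obs o_4=1)
backtrack: best end state = 1; path = [0, 2, 1, 1, 1]

path = [0, 2, 1, 1, 1]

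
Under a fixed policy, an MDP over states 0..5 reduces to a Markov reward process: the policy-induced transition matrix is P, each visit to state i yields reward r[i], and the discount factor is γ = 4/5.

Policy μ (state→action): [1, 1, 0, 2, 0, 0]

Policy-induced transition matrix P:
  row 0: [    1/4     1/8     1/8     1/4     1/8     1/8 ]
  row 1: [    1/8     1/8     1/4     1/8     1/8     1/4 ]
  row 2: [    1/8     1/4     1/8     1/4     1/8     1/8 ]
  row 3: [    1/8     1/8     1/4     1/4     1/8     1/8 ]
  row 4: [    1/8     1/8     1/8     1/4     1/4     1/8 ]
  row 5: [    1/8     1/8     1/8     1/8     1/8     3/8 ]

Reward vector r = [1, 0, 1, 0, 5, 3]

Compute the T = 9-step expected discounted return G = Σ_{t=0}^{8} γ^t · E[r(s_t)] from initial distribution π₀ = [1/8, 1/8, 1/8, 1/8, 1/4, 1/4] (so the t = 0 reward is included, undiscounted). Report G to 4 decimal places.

t=0: π = [0.1250, 0.1250, 0.1250, 0.1250, 0.2500, 0.2500], E[r] = 2.2500, γ^t·E[r] = 2.250000, running G = 2.250000
t=1: π = [0.1406, 0.1406, 0.1563, 0.2031, 0.1563, 0.2031], E[r] = 1.6875, γ^t·E[r] = 1.350000, running G = 3.600000
t=2: π = [0.1426, 0.1445, 0.1680, 0.2070, 0.1445, 0.1934], E[r] = 1.6133, γ^t·E[r] = 1.032500, running G = 4.632500
t=3: π = [0.1428, 0.1460, 0.1689, 0.2078, 0.1431, 0.1914], E[r] = 1.6013, γ^t·E[r] = 0.819875, running G = 5.452375
t=4: π = [0.1429, 0.1461, 0.1692, 0.2078, 0.1429, 0.1911], E[r] = 1.5998, γ^t·E[r] = 0.655275, running G = 6.107650
t=5: π = [0.1429, 0.1462, 0.1692, 0.2078, 0.1429, 0.1910], E[r] = 1.5995, γ^t·E[r] = 0.524131, running G = 6.631781
t=6: π = [0.1429, 0.1462, 0.1693, 0.2079, 0.1429, 0.1910], E[r] = 1.5995, γ^t·E[r] = 0.419295, running G = 7.051076
t=7: π = [0.1429, 0.1462, 0.1693, 0.2079, 0.1429, 0.1910], E[r] = 1.5995, γ^t·E[r] = 0.335434, running G = 7.386510
t=8: π = [0.1429, 0.1462, 0.1693, 0.2079, 0.1429, 0.1910], E[r] = 1.5995, γ^t·E[r] = 0.268347, running G = 7.654857

G = 7.6549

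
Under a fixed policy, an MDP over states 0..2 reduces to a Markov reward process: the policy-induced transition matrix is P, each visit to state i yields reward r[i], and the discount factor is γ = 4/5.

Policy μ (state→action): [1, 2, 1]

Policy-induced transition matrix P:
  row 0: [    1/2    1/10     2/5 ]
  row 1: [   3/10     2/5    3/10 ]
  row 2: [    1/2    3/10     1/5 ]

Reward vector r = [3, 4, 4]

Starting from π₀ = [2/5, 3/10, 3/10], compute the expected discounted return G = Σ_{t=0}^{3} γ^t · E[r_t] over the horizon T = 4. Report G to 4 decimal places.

G = 10.5363

t=0: π = [0.4000, 0.3000, 0.3000], E[r] = 3.6000, γ^t·E[r] = 3.600000, running G = 3.600000
t=1: π = [0.4400, 0.2500, 0.3100], E[r] = 3.5600, γ^t·E[r] = 2.848000, running G = 6.448000
t=2: π = [0.4500, 0.2370, 0.3130], E[r] = 3.5500, γ^t·E[r] = 2.272000, running G = 8.720000
t=3: π = [0.4526, 0.2337, 0.3137], E[r] = 3.5474, γ^t·E[r] = 1.816269, running G = 10.536269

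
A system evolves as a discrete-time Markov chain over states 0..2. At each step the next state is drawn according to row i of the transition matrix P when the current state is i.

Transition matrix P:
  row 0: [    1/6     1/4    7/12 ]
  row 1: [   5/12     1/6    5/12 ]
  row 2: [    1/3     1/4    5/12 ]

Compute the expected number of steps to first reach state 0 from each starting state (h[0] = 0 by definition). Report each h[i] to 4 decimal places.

h = [0.0000, 2.6182, 2.8364]

First-step conditioning: h[0] = 0; for i ≠ 0, h[i] = 1 + Σ_k P[i][k]·h[k].
  h[1] = 1 + 1/6·h[1] + 5/12·h[2]
  h[2] = 1 + 1/4·h[1] + 5/12·h[2]
Solving the 2×2 linear system over states ≠ 0 gives exactly h = [0, 144/55, 156/55] (h[0] = 0 is the target).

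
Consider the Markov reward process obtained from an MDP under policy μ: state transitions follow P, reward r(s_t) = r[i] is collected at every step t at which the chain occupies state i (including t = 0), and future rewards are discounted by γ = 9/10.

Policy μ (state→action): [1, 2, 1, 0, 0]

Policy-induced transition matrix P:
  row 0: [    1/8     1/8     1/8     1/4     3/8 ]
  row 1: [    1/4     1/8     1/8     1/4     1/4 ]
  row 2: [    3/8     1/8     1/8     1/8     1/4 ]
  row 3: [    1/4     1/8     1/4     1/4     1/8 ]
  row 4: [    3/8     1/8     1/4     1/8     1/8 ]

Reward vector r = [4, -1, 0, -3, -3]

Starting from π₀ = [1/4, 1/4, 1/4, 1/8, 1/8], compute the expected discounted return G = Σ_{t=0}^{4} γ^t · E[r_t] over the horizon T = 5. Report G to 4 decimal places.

G = -1.1218

t=0: π = [0.2500, 0.2500, 0.2500, 0.1250, 0.1250], E[r] = 0.0000, γ^t·E[r] = 0.000000, running G = 0.000000
t=1: π = [0.2656, 0.1250, 0.1563, 0.2031, 0.2500], E[r] = -0.4219, γ^t·E[r] = -0.379688, running G = -0.379688
t=2: π = [0.2676, 0.1250, 0.1816, 0.1992, 0.2266], E[r] = -0.3320, γ^t·E[r] = -0.268945, running G = -0.648633
t=3: π = [0.2676, 0.1250, 0.1782, 0.1990, 0.2302], E[r] = -0.3423, γ^t·E[r] = -0.249526, running G = -0.898159
t=4: π = [0.2676, 0.1250, 0.1786, 0.1989, 0.2298], E[r] = -0.3408, γ^t·E[r] = -0.223592, running G = -1.121751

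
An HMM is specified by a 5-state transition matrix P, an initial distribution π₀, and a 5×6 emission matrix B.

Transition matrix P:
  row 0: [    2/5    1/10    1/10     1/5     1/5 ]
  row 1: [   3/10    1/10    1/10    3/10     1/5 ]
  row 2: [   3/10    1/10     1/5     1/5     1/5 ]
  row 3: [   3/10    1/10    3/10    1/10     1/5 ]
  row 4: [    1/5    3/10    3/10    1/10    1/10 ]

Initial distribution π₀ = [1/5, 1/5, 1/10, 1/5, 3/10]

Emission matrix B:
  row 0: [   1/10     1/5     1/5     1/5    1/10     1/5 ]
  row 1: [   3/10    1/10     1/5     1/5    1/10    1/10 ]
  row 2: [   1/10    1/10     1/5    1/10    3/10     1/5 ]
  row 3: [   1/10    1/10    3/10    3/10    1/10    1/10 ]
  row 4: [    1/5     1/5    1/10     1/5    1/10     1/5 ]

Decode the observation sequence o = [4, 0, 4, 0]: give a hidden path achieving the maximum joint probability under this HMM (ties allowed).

t=0: δ = [2.000e-02, 2.000e-02, 3.000e-02, 2.000e-02, 3.000e-02]  (obs o_0=4)
t=1: δ = [9.000e-04, 2.700e-03, 9.000e-04, 6.000e-04, 1.200e-03]  ψ = [2, 4, 4, 1, 2]  (obs o_1=0)
t=2: δ = [8.100e-05, 3.600e-05, 1.080e-04, 8.100e-05, 5.400e-05]  ψ = [1, 4, 4, 1, 1]  (obs o_2=4)
t=3: δ = [3.240e-06, 4.860e-06, 2.430e-06, 2.160e-06, 4.320e-06]  ψ = [0, 4, 3, 2, 2]  (obs o_3=0)
backtrack: best end state = 1; path = [4, 1, 4, 1]

path = [4, 1, 4, 1]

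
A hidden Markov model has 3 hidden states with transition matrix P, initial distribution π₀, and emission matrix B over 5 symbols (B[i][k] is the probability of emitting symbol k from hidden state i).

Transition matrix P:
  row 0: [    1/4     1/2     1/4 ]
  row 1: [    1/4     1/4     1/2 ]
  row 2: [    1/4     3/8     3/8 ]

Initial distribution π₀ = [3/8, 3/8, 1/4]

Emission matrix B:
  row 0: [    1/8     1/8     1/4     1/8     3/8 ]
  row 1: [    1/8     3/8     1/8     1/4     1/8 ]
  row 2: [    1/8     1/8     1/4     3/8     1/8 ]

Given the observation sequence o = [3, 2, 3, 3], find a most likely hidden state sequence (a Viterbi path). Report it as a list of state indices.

t=0: δ = [4.688e-02, 9.375e-02, 9.375e-02]  (obs o_0=3)
t=1: δ = [5.859e-03, 4.395e-03, 1.172e-02]  ψ = [1, 2, 1]  (obs o_1=2)
t=2: δ = [3.662e-04, 1.099e-03, 1.648e-03]  ψ = [2, 2, 2]  (obs o_2=3)
t=3: δ = [5.150e-05, 1.545e-04, 2.317e-04]  ψ = [2, 2, 2]  (obs o_3=3)
backtrack: best end state = 2; path = [1, 2, 2, 2]

path = [1, 2, 2, 2]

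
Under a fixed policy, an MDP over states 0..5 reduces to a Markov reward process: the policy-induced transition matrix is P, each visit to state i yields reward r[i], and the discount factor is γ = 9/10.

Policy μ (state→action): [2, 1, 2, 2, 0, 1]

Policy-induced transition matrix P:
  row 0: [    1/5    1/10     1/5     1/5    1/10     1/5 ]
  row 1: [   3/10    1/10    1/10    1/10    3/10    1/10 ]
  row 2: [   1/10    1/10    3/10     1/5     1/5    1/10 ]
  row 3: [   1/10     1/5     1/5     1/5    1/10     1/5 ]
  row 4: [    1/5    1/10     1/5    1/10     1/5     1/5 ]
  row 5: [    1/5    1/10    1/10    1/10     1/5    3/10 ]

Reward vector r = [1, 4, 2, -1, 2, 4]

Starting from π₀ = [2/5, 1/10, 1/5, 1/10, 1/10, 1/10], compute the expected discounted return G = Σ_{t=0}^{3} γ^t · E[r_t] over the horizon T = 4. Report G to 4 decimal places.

G = 6.4347

t=0: π = [0.4000, 0.1000, 0.2000, 0.1000, 0.1000, 0.1000], E[r] = 1.7000, γ^t·E[r] = 1.700000, running G = 1.700000
t=1: π = [0.1800, 0.1100, 0.2000, 0.1700, 0.1600, 0.1800], E[r] = 1.8900, γ^t·E[r] = 1.701000, running G = 3.401000
t=2: π = [0.1740, 0.1170, 0.1910, 0.1550, 0.1760, 0.1870], E[r] = 1.9690, γ^t·E[r] = 1.594890, running G = 4.995890
t=3: π = [0.1771, 0.1155, 0.1887, 0.1520, 0.1788, 0.1879], E[r] = 1.9737, γ^t·E[r] = 1.438827, running G = 6.434717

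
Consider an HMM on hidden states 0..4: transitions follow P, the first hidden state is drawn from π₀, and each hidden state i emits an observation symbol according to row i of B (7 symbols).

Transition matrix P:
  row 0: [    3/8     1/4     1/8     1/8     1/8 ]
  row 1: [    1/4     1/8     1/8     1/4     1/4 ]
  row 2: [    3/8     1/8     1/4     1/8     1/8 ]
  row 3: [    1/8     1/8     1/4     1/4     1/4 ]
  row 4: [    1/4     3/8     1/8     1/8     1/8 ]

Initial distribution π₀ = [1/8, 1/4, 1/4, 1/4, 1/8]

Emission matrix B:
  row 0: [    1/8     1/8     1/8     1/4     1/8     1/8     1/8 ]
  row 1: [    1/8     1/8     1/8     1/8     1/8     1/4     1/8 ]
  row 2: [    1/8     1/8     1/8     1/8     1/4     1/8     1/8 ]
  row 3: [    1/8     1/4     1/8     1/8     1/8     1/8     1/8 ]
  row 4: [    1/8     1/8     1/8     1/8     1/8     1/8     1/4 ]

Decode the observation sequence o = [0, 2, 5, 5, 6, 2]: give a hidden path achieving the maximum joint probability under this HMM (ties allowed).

t=0: δ = [1.562e-02, 3.125e-02, 3.125e-02, 3.125e-02, 1.562e-02]  (obs o_0=0)
t=1: δ = [1.465e-03, 7.324e-04, 9.766e-04, 9.766e-04, 9.766e-04]  ψ = [2, 4, 2, 1, 1]  (obs o_1=2)
t=2: δ = [6.866e-05, 9.155e-05, 3.052e-05, 3.052e-05, 3.052e-05]  ψ = [0, 0, 2, 3, 3]  (obs o_2=5)
t=3: δ = [3.219e-06, 4.292e-06, 1.431e-06, 2.861e-06, 2.861e-06]  ψ = [0, 0, 1, 1, 1]  (obs o_3=5)
t=4: δ = [1.509e-07, 1.341e-07, 8.941e-08, 1.341e-07, 2.682e-07]  ψ = [0, 4, 3, 1, 1]  (obs o_4=6)
t=5: δ = [8.382e-09, 1.257e-08, 4.191e-09, 4.191e-09, 4.191e-09]  ψ = [4, 4, 3, 1, 1]  (obs o_5=2)
backtrack: best end state = 1; path = [2, 0, 0, 1, 4, 1]

path = [2, 0, 0, 1, 4, 1]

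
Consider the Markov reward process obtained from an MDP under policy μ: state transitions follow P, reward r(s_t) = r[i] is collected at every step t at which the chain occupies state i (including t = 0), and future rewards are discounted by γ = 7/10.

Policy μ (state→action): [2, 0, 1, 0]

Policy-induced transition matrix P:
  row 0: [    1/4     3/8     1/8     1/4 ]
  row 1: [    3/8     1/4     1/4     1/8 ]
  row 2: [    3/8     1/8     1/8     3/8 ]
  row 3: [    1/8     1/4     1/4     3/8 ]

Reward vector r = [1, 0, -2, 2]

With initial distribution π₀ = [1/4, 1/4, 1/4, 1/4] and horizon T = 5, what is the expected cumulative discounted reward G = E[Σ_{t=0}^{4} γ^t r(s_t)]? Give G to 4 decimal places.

t=0: π = [0.2500, 0.2500, 0.2500, 0.2500], E[r] = 0.2500, γ^t·E[r] = 0.250000, running G = 0.250000
t=1: π = [0.2813, 0.2500, 0.1875, 0.2813], E[r] = 0.4688, γ^t·E[r] = 0.328125, running G = 0.578125
t=2: π = [0.2695, 0.2617, 0.1914, 0.2773], E[r] = 0.4414, γ^t·E[r] = 0.216289, running G = 0.794414
t=3: π = [0.2720, 0.2598, 0.1924, 0.2759], E[r] = 0.4390, γ^t·E[r] = 0.150565, running G = 0.944979
t=4: π = [0.2720, 0.2599, 0.1920, 0.2761], E[r] = 0.4402, γ^t·E[r] = 0.105703, running G = 1.050682

G = 1.0507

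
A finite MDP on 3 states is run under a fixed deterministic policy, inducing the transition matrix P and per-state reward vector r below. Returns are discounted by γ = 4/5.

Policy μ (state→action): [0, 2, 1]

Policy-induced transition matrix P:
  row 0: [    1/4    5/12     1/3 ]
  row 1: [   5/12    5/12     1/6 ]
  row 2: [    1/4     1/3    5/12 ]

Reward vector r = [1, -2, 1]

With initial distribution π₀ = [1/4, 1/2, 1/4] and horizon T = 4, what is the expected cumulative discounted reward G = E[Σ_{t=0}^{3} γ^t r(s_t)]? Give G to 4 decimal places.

G = -0.8576

t=0: π = [0.2500, 0.5000, 0.2500], E[r] = -0.5000, γ^t·E[r] = -0.500000, running G = -0.500000
t=1: π = [0.3333, 0.3958, 0.2708], E[r] = -0.1875, γ^t·E[r] = -0.150000, running G = -0.650000
t=2: π = [0.3160, 0.3941, 0.2899], E[r] = -0.1823, γ^t·E[r] = -0.116667, running G = -0.766667
t=3: π = [0.3157, 0.3925, 0.2918], E[r] = -0.1775, γ^t·E[r] = -0.090889, running G = -0.857556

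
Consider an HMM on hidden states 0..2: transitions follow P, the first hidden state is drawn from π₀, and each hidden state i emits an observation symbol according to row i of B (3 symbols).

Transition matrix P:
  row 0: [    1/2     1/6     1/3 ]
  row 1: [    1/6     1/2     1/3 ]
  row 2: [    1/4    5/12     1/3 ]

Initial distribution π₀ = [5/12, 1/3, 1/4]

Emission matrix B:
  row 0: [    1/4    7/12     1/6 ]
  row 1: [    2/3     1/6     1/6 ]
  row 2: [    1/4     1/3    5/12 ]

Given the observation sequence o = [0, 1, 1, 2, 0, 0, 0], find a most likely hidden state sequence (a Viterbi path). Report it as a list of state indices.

path = [0, 0, 0, 2, 1, 1, 1]

t=0: δ = [1.042e-01, 2.222e-01, 6.250e-02]  (obs o_0=0)
t=1: δ = [3.038e-02, 1.852e-02, 2.469e-02]  ψ = [0, 1, 1]  (obs o_1=1)
t=2: δ = [8.861e-03, 1.715e-03, 3.376e-03]  ψ = [0, 2, 0]  (obs o_2=1)
t=3: δ = [7.385e-04, 2.462e-04, 1.231e-03]  ψ = [0, 0, 0]  (obs o_3=2)
t=4: δ = [9.231e-05, 3.419e-04, 1.026e-04]  ψ = [0, 2, 2]  (obs o_4=0)
t=5: δ = [1.424e-05, 1.140e-04, 2.849e-05]  ψ = [1, 1, 1]  (obs o_5=0)
t=6: δ = [4.748e-06, 3.799e-05, 9.497e-06]  ψ = [1, 1, 1]  (obs o_6=0)
backtrack: best end state = 1; path = [0, 0, 0, 2, 1, 1, 1]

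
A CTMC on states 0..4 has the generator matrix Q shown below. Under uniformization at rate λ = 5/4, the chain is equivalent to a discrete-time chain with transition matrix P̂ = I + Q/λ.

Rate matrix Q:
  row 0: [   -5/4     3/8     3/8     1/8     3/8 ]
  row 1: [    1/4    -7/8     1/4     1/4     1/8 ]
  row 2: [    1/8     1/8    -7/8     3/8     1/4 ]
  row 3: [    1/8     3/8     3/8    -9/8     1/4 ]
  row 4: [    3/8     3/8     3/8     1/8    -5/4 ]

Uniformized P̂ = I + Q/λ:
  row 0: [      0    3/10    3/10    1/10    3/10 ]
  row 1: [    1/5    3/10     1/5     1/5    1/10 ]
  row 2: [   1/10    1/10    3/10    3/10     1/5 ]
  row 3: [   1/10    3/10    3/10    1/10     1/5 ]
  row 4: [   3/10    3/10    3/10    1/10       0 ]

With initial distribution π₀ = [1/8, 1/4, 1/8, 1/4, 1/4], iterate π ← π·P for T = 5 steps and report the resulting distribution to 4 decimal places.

t=0: π = [0.1250, 0.2500, 0.1250, 0.2500, 0.2500]
t=1: π = [0.1625, 0.2750, 0.2750, 0.1500, 0.1375]
t=2: π = [0.1388, 0.2450, 0.2725, 0.1825, 0.1613]
t=3: π = [0.1429, 0.2455, 0.2755, 0.1790, 0.1571]
t=4: π = [0.1417, 0.2449, 0.2755, 0.1797, 0.1583]
t=5: π = [0.1420, 0.2449, 0.2755, 0.1796, 0.1580]

π = [0.1420, 0.2449, 0.2755, 0.1796, 0.1580]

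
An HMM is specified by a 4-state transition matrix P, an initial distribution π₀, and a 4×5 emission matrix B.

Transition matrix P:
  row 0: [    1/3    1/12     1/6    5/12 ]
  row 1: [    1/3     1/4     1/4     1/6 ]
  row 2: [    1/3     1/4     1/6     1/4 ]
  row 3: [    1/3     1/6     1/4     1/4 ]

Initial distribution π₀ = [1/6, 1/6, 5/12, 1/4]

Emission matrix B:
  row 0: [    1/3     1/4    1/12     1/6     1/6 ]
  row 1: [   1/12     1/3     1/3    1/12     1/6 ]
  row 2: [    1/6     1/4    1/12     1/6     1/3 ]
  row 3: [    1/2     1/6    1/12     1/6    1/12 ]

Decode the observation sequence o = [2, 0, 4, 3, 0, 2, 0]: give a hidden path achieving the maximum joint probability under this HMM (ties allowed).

path = [1, 3, 2, 0, 3, 1, 0]

t=0: δ = [1.389e-02, 5.556e-02, 3.472e-02, 2.083e-02]  (obs o_0=2)
t=1: δ = [6.173e-03, 1.157e-03, 2.315e-03, 4.630e-03]  ψ = [1, 1, 1, 1]  (obs o_1=0)
t=2: δ = [3.429e-04, 1.286e-04, 3.858e-04, 2.143e-04]  ψ = [0, 3, 3, 0]  (obs o_2=4)
t=3: δ = [2.143e-05, 8.038e-06, 1.072e-05, 2.381e-05]  ψ = [2, 2, 2, 0]  (obs o_3=3)
t=4: δ = [2.646e-06, 3.308e-07, 9.923e-07, 4.465e-06]  ψ = [3, 3, 3, 0]  (obs o_4=0)
t=5: δ = [1.240e-07, 2.481e-07, 9.303e-08, 9.303e-08]  ψ = [3, 3, 3, 3]  (obs o_5=2)
t=6: δ = [2.756e-08, 5.168e-09, 1.034e-08, 2.584e-08]  ψ = [1, 1, 1, 0]  (obs o_6=0)
backtrack: best end state = 0; path = [1, 3, 2, 0, 3, 1, 0]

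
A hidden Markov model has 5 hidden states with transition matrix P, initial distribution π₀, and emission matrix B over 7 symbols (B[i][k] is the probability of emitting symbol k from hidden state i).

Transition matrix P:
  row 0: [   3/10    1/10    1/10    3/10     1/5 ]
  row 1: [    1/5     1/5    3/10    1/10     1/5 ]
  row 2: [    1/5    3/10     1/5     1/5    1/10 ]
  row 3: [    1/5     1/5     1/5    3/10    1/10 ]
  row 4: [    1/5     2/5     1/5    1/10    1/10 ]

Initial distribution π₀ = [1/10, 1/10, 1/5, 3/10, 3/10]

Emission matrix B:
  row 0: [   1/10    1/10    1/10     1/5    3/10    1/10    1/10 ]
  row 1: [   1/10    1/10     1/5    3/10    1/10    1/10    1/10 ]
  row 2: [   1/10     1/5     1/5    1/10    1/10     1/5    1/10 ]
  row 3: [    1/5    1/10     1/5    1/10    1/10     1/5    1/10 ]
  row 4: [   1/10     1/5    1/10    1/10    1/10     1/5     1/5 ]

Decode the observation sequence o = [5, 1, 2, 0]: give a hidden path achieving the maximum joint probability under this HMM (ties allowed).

t=0: δ = [1.000e-02, 1.000e-02, 4.000e-02, 6.000e-02, 6.000e-02]  (obs o_0=5)
t=1: δ = [1.200e-03, 2.400e-03, 2.400e-03, 1.800e-03, 1.200e-03]  ψ = [3, 4, 3, 3, 3]  (obs o_1=1)
t=2: δ = [4.800e-05, 1.440e-04, 1.440e-04, 1.080e-04, 4.800e-05]  ψ = [1, 2, 1, 3, 1]  (obs o_2=2)
t=3: δ = [2.880e-06, 4.320e-06, 4.320e-06, 6.480e-06, 2.880e-06]  ψ = [1, 2, 1, 3, 1]  (obs o_3=0)
backtrack: best end state = 3; path = [3, 3, 3, 3]

path = [3, 3, 3, 3]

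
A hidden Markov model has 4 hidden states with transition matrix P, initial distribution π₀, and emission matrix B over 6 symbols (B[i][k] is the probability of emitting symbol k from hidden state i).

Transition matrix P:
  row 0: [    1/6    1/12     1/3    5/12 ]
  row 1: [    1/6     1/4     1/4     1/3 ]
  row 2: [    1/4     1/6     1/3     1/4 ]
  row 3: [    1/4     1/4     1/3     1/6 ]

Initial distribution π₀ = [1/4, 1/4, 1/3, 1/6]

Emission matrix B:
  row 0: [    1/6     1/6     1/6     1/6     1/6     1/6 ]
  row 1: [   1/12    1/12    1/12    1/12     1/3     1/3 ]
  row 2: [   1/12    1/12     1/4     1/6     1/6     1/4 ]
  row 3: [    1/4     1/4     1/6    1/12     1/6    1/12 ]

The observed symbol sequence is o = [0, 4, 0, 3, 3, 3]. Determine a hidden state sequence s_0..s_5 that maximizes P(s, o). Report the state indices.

path = [3, 1, 3, 2, 2, 2]

t=0: δ = [4.167e-02, 2.083e-02, 2.778e-02, 4.167e-02]  (obs o_0=0)
t=1: δ = [1.736e-03, 3.472e-03, 2.315e-03, 2.894e-03]  ψ = [3, 3, 0, 0]  (obs o_1=4)
t=2: δ = [1.206e-04, 7.234e-05, 8.038e-05, 2.894e-04]  ψ = [3, 1, 3, 1]  (obs o_2=0)
t=3: δ = [1.206e-05, 6.028e-06, 1.608e-05, 4.186e-06]  ψ = [3, 3, 3, 0]  (obs o_3=3)
t=4: δ = [6.698e-07, 2.233e-07, 8.931e-07, 4.186e-07]  ψ = [2, 2, 2, 0]  (obs o_4=3)
t=5: δ = [3.721e-08, 1.240e-08, 4.961e-08, 2.326e-08]  ψ = [2, 2, 2, 0]  (obs o_5=3)
backtrack: best end state = 2; path = [3, 1, 3, 2, 2, 2]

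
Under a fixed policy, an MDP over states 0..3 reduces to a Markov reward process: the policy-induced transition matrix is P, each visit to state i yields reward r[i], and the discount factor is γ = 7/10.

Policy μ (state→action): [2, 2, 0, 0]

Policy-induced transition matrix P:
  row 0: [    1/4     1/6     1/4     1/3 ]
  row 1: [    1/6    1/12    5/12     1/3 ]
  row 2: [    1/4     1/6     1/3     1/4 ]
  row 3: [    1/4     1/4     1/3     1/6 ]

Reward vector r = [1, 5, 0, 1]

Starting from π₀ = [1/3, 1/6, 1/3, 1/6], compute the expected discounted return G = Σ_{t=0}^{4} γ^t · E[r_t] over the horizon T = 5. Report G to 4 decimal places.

G = 3.7479

t=0: π = [0.3333, 0.1667, 0.3333, 0.1667], E[r] = 1.3333, γ^t·E[r] = 1.333333, running G = 1.333333
t=1: π = [0.2361, 0.1667, 0.3194, 0.2778], E[r] = 1.3472, γ^t·E[r] = 0.943056, running G = 2.276389
t=2: π = [0.2361, 0.1759, 0.3275, 0.2604], E[r] = 1.3762, γ^t·E[r] = 0.674317, running G = 2.950706
t=3: π = [0.2353, 0.1737, 0.3283, 0.2626], E[r] = 1.3665, γ^t·E[r] = 0.468714, running G = 3.419420
t=4: π = [0.2355, 0.1741, 0.3282, 0.2622], E[r] = 1.3681, γ^t·E[r] = 0.328484, running G = 3.747903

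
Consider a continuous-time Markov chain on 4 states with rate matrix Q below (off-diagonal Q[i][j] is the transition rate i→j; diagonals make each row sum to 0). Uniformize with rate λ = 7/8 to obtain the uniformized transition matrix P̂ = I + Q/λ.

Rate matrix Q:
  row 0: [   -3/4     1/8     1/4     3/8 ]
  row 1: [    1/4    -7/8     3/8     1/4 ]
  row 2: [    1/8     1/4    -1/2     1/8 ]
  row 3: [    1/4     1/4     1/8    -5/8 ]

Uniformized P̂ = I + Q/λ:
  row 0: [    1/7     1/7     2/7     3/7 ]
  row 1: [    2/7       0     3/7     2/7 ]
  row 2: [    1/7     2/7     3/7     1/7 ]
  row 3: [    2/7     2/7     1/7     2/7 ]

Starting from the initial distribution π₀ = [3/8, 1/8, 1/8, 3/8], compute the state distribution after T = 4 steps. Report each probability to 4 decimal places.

t=0: π = [0.3750, 0.1250, 0.1250, 0.3750]
t=1: π = [0.2143, 0.1964, 0.2679, 0.3214]
t=2: π = [0.2168, 0.1990, 0.3061, 0.2781]
t=3: π = [0.2110, 0.1979, 0.3181, 0.2730]
t=4: π = [0.2101, 0.1990, 0.3204, 0.2704]

π = [0.2101, 0.1990, 0.3204, 0.2704]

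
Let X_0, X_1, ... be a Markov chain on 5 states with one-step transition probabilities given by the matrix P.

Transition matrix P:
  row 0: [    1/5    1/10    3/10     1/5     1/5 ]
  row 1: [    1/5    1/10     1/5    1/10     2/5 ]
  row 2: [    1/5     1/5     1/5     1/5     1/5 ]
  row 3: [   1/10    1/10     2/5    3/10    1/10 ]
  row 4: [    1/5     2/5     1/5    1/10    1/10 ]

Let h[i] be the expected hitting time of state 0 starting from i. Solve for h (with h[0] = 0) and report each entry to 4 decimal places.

h = [0.0000, 5.4167, 5.4861, 6.1111, 5.4167]

First-step conditioning: h[0] = 0; for i ≠ 0, h[i] = 1 + Σ_k P[i][k]·h[k].
  h[1] = 1 + 1/10·h[1] + 1/5·h[2] + 1/10·h[3] + 2/5·h[4]
  h[2] = 1 + 1/5·h[1] + 1/5·h[2] + 1/5·h[3] + 1/5·h[4]
  h[3] = 1 + 1/10·h[1] + 2/5·h[2] + 3/10·h[3] + 1/10·h[4]
  h[4] = 1 + 2/5·h[1] + 1/5·h[2] + 1/10·h[3] + 1/10·h[4]
Solving the 4×4 linear system over states ≠ 0 gives exactly h = [0, 65/12, 395/72, 55/9, 65/12] (h[0] = 0 is the target).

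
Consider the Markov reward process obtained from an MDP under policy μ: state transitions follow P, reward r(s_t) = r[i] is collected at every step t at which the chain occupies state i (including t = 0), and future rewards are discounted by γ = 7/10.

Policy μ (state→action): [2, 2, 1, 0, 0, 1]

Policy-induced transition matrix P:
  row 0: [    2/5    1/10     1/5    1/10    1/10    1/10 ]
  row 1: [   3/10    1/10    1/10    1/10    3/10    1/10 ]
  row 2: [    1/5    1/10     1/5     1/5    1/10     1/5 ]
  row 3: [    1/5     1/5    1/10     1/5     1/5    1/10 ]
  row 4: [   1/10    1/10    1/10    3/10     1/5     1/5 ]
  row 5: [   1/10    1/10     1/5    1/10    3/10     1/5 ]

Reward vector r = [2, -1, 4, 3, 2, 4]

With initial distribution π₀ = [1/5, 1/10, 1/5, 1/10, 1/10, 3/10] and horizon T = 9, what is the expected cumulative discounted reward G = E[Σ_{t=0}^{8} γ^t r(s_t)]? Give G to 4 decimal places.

t=0: π = [0.2000, 0.1000, 0.2000, 0.1000, 0.1000, 0.3000], E[r] = 2.8000, γ^t·E[r] = 2.800000, running G = 2.800000
t=1: π = [0.2100, 0.1100, 0.1700, 0.1500, 0.2000, 0.1600], E[r] = 2.4800, γ^t·E[r] = 1.736000, running G = 4.536000
t=2: π = [0.2170, 0.1150, 0.1540, 0.1720, 0.1890, 0.1530], E[r] = 2.4410, γ^t·E[r] = 1.196090, running G = 5.732090
t=3: π = [0.2207, 0.1172, 0.1524, 0.1704, 0.1897, 0.1496], E[r] = 2.4228, γ^t·E[r] = 0.831020, running G = 6.563110
t=4: π = [0.2219, 0.1170, 0.1523, 0.1702, 0.1894, 0.1492], E[r] = 2.4220, γ^t·E[r] = 0.581517, running G = 7.144628
t=5: π = [0.2222, 0.1170, 0.1523, 0.1701, 0.1892, 0.1491], E[r] = 2.4219, γ^t·E[r] = 0.407048, running G = 7.551675
t=6: π = [0.2223, 0.1170, 0.1524, 0.1701, 0.1892, 0.1491], E[r] = 2.4219, γ^t·E[r] = 0.284935, running G = 7.836610
t=7: π = [0.2223, 0.1170, 0.1524, 0.1701, 0.1891, 0.1491], E[r] = 2.4219, γ^t·E[r] = 0.199455, running G = 8.036065
t=8: π = [0.2223, 0.1170, 0.1524, 0.1701, 0.1891, 0.1491], E[r] = 2.4219, γ^t·E[r] = 0.139619, running G = 8.175684

G = 8.1757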